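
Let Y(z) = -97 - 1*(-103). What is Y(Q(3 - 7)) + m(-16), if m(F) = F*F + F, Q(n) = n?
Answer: 246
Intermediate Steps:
m(F) = F + F² (m(F) = F² + F = F + F²)
Y(z) = 6 (Y(z) = -97 + 103 = 6)
Y(Q(3 - 7)) + m(-16) = 6 - 16*(1 - 16) = 6 - 16*(-15) = 6 + 240 = 246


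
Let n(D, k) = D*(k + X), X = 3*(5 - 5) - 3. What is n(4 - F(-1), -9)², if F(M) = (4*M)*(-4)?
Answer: 20736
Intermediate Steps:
X = -3 (X = 3*0 - 3 = 0 - 3 = -3)
F(M) = -16*M
n(D, k) = D*(-3 + k) (n(D, k) = D*(k - 3) = D*(-3 + k))
n(4 - F(-1), -9)² = ((4 - (-16)*(-1))*(-3 - 9))² = ((4 - 1*16)*(-12))² = ((4 - 16)*(-12))² = (-12*(-12))² = 144² = 20736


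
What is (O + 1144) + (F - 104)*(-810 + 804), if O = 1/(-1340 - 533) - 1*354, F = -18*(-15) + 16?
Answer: -565647/1873 ≈ -302.00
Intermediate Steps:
F = 286 (F = 270 + 16 = 286)
O = -663043/1873 (O = 1/(-1873) - 354 = -1/1873 - 354 = -663043/1873 ≈ -354.00)
(O + 1144) + (F - 104)*(-810 + 804) = (-663043/1873 + 1144) + (286 - 104)*(-810 + 804) = 1479669/1873 + 182*(-6) = 1479669/1873 - 1092 = -565647/1873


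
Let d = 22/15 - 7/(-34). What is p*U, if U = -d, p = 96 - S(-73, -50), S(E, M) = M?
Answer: -62269/255 ≈ -244.19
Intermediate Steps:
d = 853/510 (d = 22*(1/15) - 7*(-1/34) = 22/15 + 7/34 = 853/510 ≈ 1.6725)
p = 146 (p = 96 - 1*(-50) = 96 + 50 = 146)
U = -853/510 (U = -1*853/510 = -853/510 ≈ -1.6725)
p*U = 146*(-853/510) = -62269/255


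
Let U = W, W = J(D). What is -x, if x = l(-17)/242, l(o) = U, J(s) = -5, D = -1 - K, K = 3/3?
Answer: 5/242 ≈ 0.020661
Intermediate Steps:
K = 1 (K = 3*(1/3) = 1)
D = -2 (D = -1 - 1*1 = -1 - 1 = -2)
W = -5
U = -5
l(o) = -5
x = -5/242 ≈ -0.020661
-x = -1*(-5/242) = 5/242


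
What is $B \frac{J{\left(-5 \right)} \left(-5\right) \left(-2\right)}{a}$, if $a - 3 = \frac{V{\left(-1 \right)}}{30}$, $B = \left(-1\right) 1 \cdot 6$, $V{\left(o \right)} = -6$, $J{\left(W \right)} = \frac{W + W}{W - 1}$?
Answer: $- \frac{250}{7} \approx -35.714$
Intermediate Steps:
$J{\left(W \right)} = \frac{2 W}{-1 + W}$
$B = -6$ ($B = \left(-1\right) 6 = -6$)
$a = \frac{14}{5}$ ($a = 3 - \frac{6}{30} = 3 - \frac{1}{5} = \frac{14}{5} \approx 2.8$)
$B \frac{J{\left(-5 \right)} \left(-5\right) \left(-2\right)}{a} = - 6 \frac{2 \left(-5\right) \frac{1}{-1 - 5} \left(-5\right) \left(-2\right)}{\frac{14}{5}} = - 6 \cdot 2 \left(-5\right) \frac{1}{-6} \left(-5\right) \left(-2\right) \frac{5}{14} = - 6 \cdot 2 \left(-5\right) \left(- \frac{1}{6}\right) \left(-5\right) \left(-2\right) \frac{5}{14} = - 6 \cdot \frac{5}{3} \left(-5\right) \left(-2\right) \frac{5}{14} = - 6 \left(- \frac{25}{3}\right) \left(-2\right) \frac{5}{14} = - 6 \cdot \frac{50}{3} \cdot \frac{5}{14} = \left(-6\right) \frac{125}{21} = - \frac{250}{7}$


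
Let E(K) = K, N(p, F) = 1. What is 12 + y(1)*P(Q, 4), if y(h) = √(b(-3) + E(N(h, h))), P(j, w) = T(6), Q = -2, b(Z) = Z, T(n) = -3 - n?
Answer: 12 - 9*I*√2 ≈ 12.0 - 12.728*I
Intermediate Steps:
P(j, w) = -9 (P(j, w) = -3 - 1*6 = -3 - 6 = -9)
y(h) = I*√2 (y(h) = √(-3 + 1) = √(-2) = I*√2)
12 + y(1)*P(Q, 4) = 12 + (I*√2)*(-9) = 12 - 9*I*√2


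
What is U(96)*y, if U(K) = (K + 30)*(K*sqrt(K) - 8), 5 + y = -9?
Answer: 14112 - 677376*sqrt(6) ≈ -1.6451e+6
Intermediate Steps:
y = -14 (y = -5 - 9 = -14)
U(K) = (-8 + K**(3/2))*(30 + K) (U(K) = (30 + K)*(K**(3/2) - 8) = (30 + K)*(-8 + K**(3/2)) = (-8 + K**(3/2))*(30 + K))
U(96)*y = (-240 + 96**(5/2) - 8*96 + 30*96**(3/2))*(-14) = (-240 + 36864*sqrt(6) - 768 + 30*(384*sqrt(6)))*(-14) = (-240 + 36864*sqrt(6) - 768 + 11520*sqrt(6))*(-14) = (-1008 + 48384*sqrt(6))*(-14) = 14112 - 677376*sqrt(6)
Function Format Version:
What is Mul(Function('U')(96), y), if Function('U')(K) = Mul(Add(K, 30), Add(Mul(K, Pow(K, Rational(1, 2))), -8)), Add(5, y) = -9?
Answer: Add(14112, Mul(-677376, Pow(6, Rational(1, 2)))) ≈ -1.6451e+6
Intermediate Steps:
y = -14 (y = Add(-5, -9) = -14)
Function('U')(K) = Mul(Add(-8, Pow(K, Rational(3, 2))), Add(30, K)) (Function('U')(K) = Mul(Add(30, K), Add(Pow(K, Rational(3, 2)), -8)) = Mul(Add(30, K), Add(-8, Pow(K, Rational(3, 2)))) = Mul(Add(-8, Pow(K, Rational(3, 2))), Add(30, K)))
Mul(Function('U')(96), y) = Mul(Add(-240, Pow(96, Rational(5, 2)), Mul(-8, 96), Mul(30, Pow(96, Rational(3, 2)))), -14) = Mul(Add(-240, Mul(36864, Pow(6, Rational(1, 2))), -768, Mul(30, Mul(384, Pow(6, Rational(1, 2))))), -14) = Mul(Add(-240, Mul(36864, Pow(6, Rational(1, 2))), -768, Mul(11520, Pow(6, Rational(1, 2)))), -14) = Mul(Add(-1008, Mul(48384, Pow(6, Rational(1, 2)))), -14) = Add(14112, Mul(-677376, Pow(6, Rational(1, 2))))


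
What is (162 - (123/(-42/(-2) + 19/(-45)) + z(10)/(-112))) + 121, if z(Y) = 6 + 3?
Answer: 14369455/51856 ≈ 277.10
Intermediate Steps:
z(Y) = 9
(162 - (123/(-42/(-2) + 19/(-45)) + z(10)/(-112))) + 121 = (162 - (123/(-42/(-2) + 19/(-45)) + 9/(-112))) + 121 = (162 - (123/(-42*(-1/2) + 19*(-1/45)) + 9*(-1/112))) + 121 = (162 - (123/(21 - 19/45) - 9/112)) + 121 = (162 - (123/(926/45) - 9/112)) + 121 = (162 - (123*(45/926) - 9/112)) + 121 = (162 - (5535/926 - 9/112)) + 121 = (162 - 1*305793/51856) + 121 = (162 - 305793/51856) + 121 = 8094879/51856 + 121 = 14369455/51856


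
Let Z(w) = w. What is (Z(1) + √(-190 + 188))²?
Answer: (1 + I*√2)² ≈ -1.0 + 2.8284*I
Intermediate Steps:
(Z(1) + √(-190 + 188))² = (1 + √(-190 + 188))² = (1 + √(-2))² = (1 + I*√2)²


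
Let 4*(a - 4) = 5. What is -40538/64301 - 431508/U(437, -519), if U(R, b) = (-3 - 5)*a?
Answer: 660587936/64301 ≈ 10273.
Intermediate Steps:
a = 21/4 (a = 4 + (1/4)*5 = 4 + 5/4 = 21/4 ≈ 5.2500)
U(R, b) = -42 (U(R, b) = (-3 - 5)*(21/4) = -8*21/4 = -42)
-40538/64301 - 431508/U(437, -519) = -40538/64301 - 431508/(-42) = -40538*1/64301 - 431508*(-1/42) = -40538/64301 + 10274 = 660587936/64301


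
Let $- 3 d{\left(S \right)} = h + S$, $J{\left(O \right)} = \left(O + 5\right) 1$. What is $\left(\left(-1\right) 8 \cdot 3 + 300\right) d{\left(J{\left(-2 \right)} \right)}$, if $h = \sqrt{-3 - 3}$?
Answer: $-276 - 92 i \sqrt{6} \approx -276.0 - 225.35 i$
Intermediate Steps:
$h = i \sqrt{6}$ ($h = \sqrt{-6} = i \sqrt{6} \approx 2.4495 i$)
$J{\left(O \right)} = 5 + O$ ($J{\left(O \right)} = \left(5 + O\right) 1 = 5 + O$)
$d{\left(S \right)} = - \frac{S}{3} - \frac{i \sqrt{6}}{3}$ ($d{\left(S \right)} = - \frac{i \sqrt{6} + S}{3} = - \frac{S + i \sqrt{6}}{3} = - \frac{S}{3} - \frac{i \sqrt{6}}{3}$)
$\left(\left(-1\right) 8 \cdot 3 + 300\right) d{\left(J{\left(-2 \right)} \right)} = \left(\left(-1\right) 8 \cdot 3 + 300\right) \left(- \frac{5 - 2}{3} - \frac{i \sqrt{6}}{3}\right) = \left(\left(-8\right) 3 + 300\right) \left(\left(- \frac{1}{3}\right) 3 - \frac{i \sqrt{6}}{3}\right) = \left(-24 + 300\right) \left(-1 - \frac{i \sqrt{6}}{3}\right) = 276 \left(-1 - \frac{i \sqrt{6}}{3}\right) = -276 - 92 i \sqrt{6}$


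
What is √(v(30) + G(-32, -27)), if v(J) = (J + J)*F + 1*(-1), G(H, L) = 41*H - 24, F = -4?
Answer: I*√1577 ≈ 39.711*I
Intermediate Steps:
G(H, L) = -24 + 41*H
v(J) = -1 - 8*J (v(J) = (J + J)*(-4) + 1*(-1) = (2*J)*(-4) - 1 = -8*J - 1 = -1 - 8*J)
√(v(30) + G(-32, -27)) = √((-1 - 8*30) + (-24 + 41*(-32))) = √((-1 - 240) + (-24 - 1312)) = √(-241 - 1336) = √(-1577) = I*√1577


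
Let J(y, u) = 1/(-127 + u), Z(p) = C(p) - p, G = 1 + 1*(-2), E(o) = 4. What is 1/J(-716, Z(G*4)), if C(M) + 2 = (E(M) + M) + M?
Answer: -129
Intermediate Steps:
G = -1 (G = 1 - 2 = -1)
C(M) = 2 + 2*M (C(M) = -2 + ((4 + M) + M) = -2 + (4 + 2*M) = 2 + 2*M)
Z(p) = 2 + p (Z(p) = (2 + 2*p) - p = 2 + p)
1/J(-716, Z(G*4)) = 1/(1/(-127 + (2 - 1*4))) = 1/(1/(-127 + (2 - 4))) = 1/(1/(-127 - 2)) = 1/(1/(-129)) = 1/(-1/129) = -129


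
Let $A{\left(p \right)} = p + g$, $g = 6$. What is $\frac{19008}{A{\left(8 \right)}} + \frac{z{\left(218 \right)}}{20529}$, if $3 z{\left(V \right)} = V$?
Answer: $\frac{585324374}{431109} \approx 1357.7$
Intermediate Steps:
$z{\left(V \right)} = \frac{V}{3}$
$A{\left(p \right)} = 6 + p$ ($A{\left(p \right)} = p + 6 = 6 + p$)
$\frac{19008}{A{\left(8 \right)}} + \frac{z{\left(218 \right)}}{20529} = \frac{19008}{6 + 8} + \frac{\frac{1}{3} \cdot 218}{20529} = \frac{19008}{14} + \frac{218}{3} \cdot \frac{1}{20529} = 19008 \cdot \frac{1}{14} + \frac{218}{61587} = \frac{9504}{7} + \frac{218}{61587} = \frac{585324374}{431109}$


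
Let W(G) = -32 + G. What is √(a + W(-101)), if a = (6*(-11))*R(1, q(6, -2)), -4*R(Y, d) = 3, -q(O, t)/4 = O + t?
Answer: I*√334/2 ≈ 9.1378*I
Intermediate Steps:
q(O, t) = -4*O - 4*t (q(O, t) = -4*(O + t) = -4*O - 4*t)
R(Y, d) = -¾ (R(Y, d) = -¼*3 = -¾)
a = 99/2 (a = (6*(-11))*(-¾) = -66*(-¾) = 99/2 ≈ 49.500)
√(a + W(-101)) = √(99/2 + (-32 - 101)) = √(99/2 - 133) = √(-167/2) = I*√334/2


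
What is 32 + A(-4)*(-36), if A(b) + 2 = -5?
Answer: 284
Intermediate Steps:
A(b) = -7 (A(b) = -2 - 5 = -7)
32 + A(-4)*(-36) = 32 - 7*(-36) = 32 + 252 = 284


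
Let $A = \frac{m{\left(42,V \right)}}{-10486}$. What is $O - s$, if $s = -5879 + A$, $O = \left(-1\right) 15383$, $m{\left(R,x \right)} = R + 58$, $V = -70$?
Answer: $- \frac{49829422}{5243} \approx -9504.0$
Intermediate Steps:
$m{\left(R,x \right)} = 58 + R$
$O = -15383$
$A = - \frac{50}{5243}$ ($A = \frac{58 + 42}{-10486} = 100 \left(- \frac{1}{10486}\right) = - \frac{50}{5243} \approx -0.0095365$)
$s = - \frac{30823647}{5243}$ ($s = -5879 - \frac{50}{5243} = - \frac{30823647}{5243} \approx -5879.0$)
$O - s = -15383 - - \frac{30823647}{5243} = -15383 + \frac{30823647}{5243} = - \frac{49829422}{5243}$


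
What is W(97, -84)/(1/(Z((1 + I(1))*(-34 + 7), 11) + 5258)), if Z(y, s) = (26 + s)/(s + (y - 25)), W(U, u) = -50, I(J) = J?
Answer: -8937675/34 ≈ -2.6287e+5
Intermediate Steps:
Z(y, s) = (26 + s)/(-25 + s + y) (Z(y, s) = (26 + s)/(s + (-25 + y)) = (26 + s)/(-25 + s + y))
W(97, -84)/(1/(Z((1 + I(1))*(-34 + 7), 11) + 5258)) = -(262900 + 50*(26 + 11)/(-25 + 11 + (1 + 1)*(-34 + 7))) = -(262900 + 1850/(-25 + 11 + 2*(-27))) = -(262900 + 1850/(-25 + 11 - 54)) = -50/(1/(37/(-68) + 5258)) = -50/(1/(-1/68*37 + 5258)) = -50/(1/(-37/68 + 5258)) = -50/(1/(357507/68)) = -50/68/357507 = -50*357507/68 = -8937675/34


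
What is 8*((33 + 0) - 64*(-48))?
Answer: 24840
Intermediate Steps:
8*((33 + 0) - 64*(-48)) = 8*(33 + 3072) = 8*3105 = 24840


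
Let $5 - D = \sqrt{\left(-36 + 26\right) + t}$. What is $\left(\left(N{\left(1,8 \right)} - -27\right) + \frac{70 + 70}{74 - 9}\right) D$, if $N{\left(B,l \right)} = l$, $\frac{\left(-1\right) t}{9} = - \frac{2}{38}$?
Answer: $\frac{2415}{13} - \frac{483 i \sqrt{3439}}{247} \approx 185.77 - 114.67 i$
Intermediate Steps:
$t = \frac{9}{19}$ ($t = - 9 \left(- \frac{2}{38}\right) = - 9 \left(\left(-2\right) \frac{1}{38}\right) = \left(-9\right) \left(- \frac{1}{19}\right) = \frac{9}{19} \approx 0.47368$)
$D = 5 - \frac{i \sqrt{3439}}{19}$ ($D = 5 - \sqrt{\left(-36 + 26\right) + \frac{9}{19}} = 5 - \sqrt{-10 + \frac{9}{19}} = 5 - \sqrt{- \frac{181}{19}} = 5 - \frac{i \sqrt{3439}}{19} \approx 5.0 - 3.0865 i$)
$\left(\left(N{\left(1,8 \right)} - -27\right) + \frac{70 + 70}{74 - 9}\right) D = \left(\left(8 - -27\right) + \frac{70 + 70}{74 - 9}\right) \left(5 - \frac{i \sqrt{3439}}{19}\right) = \left(\left(8 + 27\right) + \frac{140}{65}\right) \left(5 - \frac{i \sqrt{3439}}{19}\right) = \left(35 + 140 \cdot \frac{1}{65}\right) \left(5 - \frac{i \sqrt{3439}}{19}\right) = \left(35 + \frac{28}{13}\right) \left(5 - \frac{i \sqrt{3439}}{19}\right) = \frac{483 \left(5 - \frac{i \sqrt{3439}}{19}\right)}{13} = \frac{2415}{13} - \frac{483 i \sqrt{3439}}{247}$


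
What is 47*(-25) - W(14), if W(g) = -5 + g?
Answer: -1184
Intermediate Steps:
47*(-25) - W(14) = 47*(-25) - (-5 + 14) = -1175 - 1*9 = -1175 - 9 = -1184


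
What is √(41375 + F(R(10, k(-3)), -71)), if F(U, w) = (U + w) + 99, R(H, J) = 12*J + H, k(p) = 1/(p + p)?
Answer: √41411 ≈ 203.50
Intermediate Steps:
k(p) = 1/(2*p)
R(H, J) = H + 12*J
F(U, w) = 99 + U + w
√(41375 + F(R(10, k(-3)), -71)) = √(41375 + (99 + (10 + 12*((½)/(-3))) - 71)) = √(41375 + (99 + (10 + 12*((½)*(-⅓))) - 71)) = √(41375 + (99 + (10 + 12*(-⅙)) - 71)) = √(41375 + (99 + (10 - 2) - 71)) = √(41375 + (99 + 8 - 71)) = √(41375 + 36) = √41411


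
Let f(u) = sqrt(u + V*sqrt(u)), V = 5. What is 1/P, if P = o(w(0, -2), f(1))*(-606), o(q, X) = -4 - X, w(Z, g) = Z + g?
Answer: 1/1515 - sqrt(6)/6060 ≈ 0.00025586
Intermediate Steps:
f(u) = sqrt(u + 5*sqrt(u))
P = 2424 + 606*sqrt(6) (P = (-4 - sqrt(1 + 5*sqrt(1)))*(-606) = (-4 - sqrt(1 + 5*1))*(-606) = (-4 - sqrt(1 + 5))*(-606) = (-4 - sqrt(6))*(-606) = 2424 + 606*sqrt(6) ≈ 3908.4)
1/P = 1/(2424 + 606*sqrt(6))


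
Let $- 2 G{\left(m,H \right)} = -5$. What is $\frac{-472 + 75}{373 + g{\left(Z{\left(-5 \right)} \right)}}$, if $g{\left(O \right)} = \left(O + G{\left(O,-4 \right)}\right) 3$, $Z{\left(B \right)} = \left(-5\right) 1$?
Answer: $- \frac{794}{731} \approx -1.0862$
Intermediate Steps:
$G{\left(m,H \right)} = \frac{5}{2}$ ($G{\left(m,H \right)} = \left(- \frac{1}{2}\right) \left(-5\right) = \frac{5}{2}$)
$Z{\left(B \right)} = -5$
$g{\left(O \right)} = \frac{15}{2} + 3 O$ ($g{\left(O \right)} = \left(O + \frac{5}{2}\right) 3 = \left(\frac{5}{2} + O\right) 3 = \frac{15}{2} + 3 O$)
$\frac{-472 + 75}{373 + g{\left(Z{\left(-5 \right)} \right)}} = \frac{-472 + 75}{373 + \left(\frac{15}{2} + 3 \left(-5\right)\right)} = - \frac{397}{373 + \left(\frac{15}{2} - 15\right)} = - \frac{397}{373 - \frac{15}{2}} = - \frac{397}{\frac{731}{2}} = \left(-397\right) \frac{2}{731} = - \frac{794}{731}$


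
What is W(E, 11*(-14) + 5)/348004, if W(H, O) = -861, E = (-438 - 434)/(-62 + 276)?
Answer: -861/348004 ≈ -0.0024741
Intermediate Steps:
E = -436/107 (E = -872/214 = -872*1/214 = -436/107 ≈ -4.0748)
W(E, 11*(-14) + 5)/348004 = -861/348004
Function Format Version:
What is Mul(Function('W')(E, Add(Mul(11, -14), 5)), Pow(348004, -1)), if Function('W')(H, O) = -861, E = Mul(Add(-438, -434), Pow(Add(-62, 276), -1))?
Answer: Rational(-861, 348004) ≈ -0.0024741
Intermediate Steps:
E = Rational(-436, 107) (E = Mul(-872, Pow(214, -1)) = Mul(-872, Rational(1, 214)) = Rational(-436, 107) ≈ -4.0748)
Mul(Function('W')(E, Add(Mul(11, -14), 5)), Pow(348004, -1)) = Mul(-861, Pow(348004, -1)) = Mul(-861, Rational(1, 348004)) = Rational(-861, 348004)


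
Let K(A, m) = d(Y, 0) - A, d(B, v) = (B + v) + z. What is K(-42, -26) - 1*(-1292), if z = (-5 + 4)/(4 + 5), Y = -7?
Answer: 11942/9 ≈ 1326.9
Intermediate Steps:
z = -⅑ (z = -1/9 = -1*⅑ = -⅑ ≈ -0.11111)
d(B, v) = -⅑ + B + v (d(B, v) = (B + v) - ⅑ = -⅑ + B + v)
K(A, m) = -64/9 - A (K(A, m) = (-⅑ - 7 + 0) - A = -64/9 - A)
K(-42, -26) - 1*(-1292) = (-64/9 - 1*(-42)) - 1*(-1292) = (-64/9 + 42) + 1292 = 314/9 + 1292 = 11942/9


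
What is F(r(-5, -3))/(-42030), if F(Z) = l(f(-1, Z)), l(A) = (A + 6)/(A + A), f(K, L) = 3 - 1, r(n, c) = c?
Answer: -1/21015 ≈ -4.7585e-5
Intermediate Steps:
f(K, L) = 2
l(A) = (6 + A)/(2*A) (l(A) = (6 + A)/((2*A)) = (6 + A)*(1/(2*A)) = (6 + A)/(2*A))
F(Z) = 2 (F(Z) = (½)*(6 + 2)/2 = (½)*(½)*8 = 2)
F(r(-5, -3))/(-42030) = 2/(-42030) = 2*(-1/42030) = -1/21015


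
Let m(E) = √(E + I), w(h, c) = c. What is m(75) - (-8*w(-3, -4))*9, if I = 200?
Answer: -288 + 5*√11 ≈ -271.42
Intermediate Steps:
m(E) = √(200 + E) (m(E) = √(E + 200) = √(200 + E))
m(75) - (-8*w(-3, -4))*9 = √(200 + 75) - (-8*(-4))*9 = √275 - 32*9 = 5*√11 - 1*288 = 5*√11 - 288 = -288 + 5*√11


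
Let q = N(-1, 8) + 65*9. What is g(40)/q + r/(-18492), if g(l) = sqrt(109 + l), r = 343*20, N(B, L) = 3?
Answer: -1715/4623 + sqrt(149)/588 ≈ -0.35021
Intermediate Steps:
r = 6860
q = 588 (q = 3 + 65*9 = 3 + 585 = 588)
g(40)/q + r/(-18492) = sqrt(109 + 40)/588 + 6860/(-18492) = sqrt(149)*(1/588) + 6860*(-1/18492) = sqrt(149)/588 - 1715/4623 = -1715/4623 + sqrt(149)/588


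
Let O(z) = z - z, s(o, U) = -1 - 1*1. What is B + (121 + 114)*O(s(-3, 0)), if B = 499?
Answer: 499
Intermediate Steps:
s(o, U) = -2 (s(o, U) = -1 - 1 = -2)
O(z) = 0
B + (121 + 114)*O(s(-3, 0)) = 499 + (121 + 114)*0 = 499 + 235*0 = 499 + 0 = 499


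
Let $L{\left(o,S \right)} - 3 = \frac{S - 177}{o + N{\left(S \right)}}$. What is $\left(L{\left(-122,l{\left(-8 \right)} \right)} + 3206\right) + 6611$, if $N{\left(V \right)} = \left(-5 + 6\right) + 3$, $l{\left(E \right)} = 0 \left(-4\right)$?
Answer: $\frac{19643}{2} \approx 9821.5$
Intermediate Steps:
$l{\left(E \right)} = 0$
$N{\left(V \right)} = 4$ ($N{\left(V \right)} = 1 + 3 = 4$)
$L{\left(o,S \right)} = 3 + \frac{-177 + S}{4 + o}$ ($L{\left(o,S \right)} = 3 + \frac{S - 177}{o + 4} = 3 + \frac{-177 + S}{4 + o}$)
$\left(L{\left(-122,l{\left(-8 \right)} \right)} + 3206\right) + 6611 = \left(\frac{-165 + 0 + 3 \left(-122\right)}{4 - 122} + 3206\right) + 6611 = \left(\frac{-165 + 0 - 366}{-118} + 3206\right) + 6611 = \left(\left(- \frac{1}{118}\right) \left(-531\right) + 3206\right) + 6611 = \left(\frac{9}{2} + 3206\right) + 6611 = \frac{6421}{2} + 6611 = \frac{19643}{2}$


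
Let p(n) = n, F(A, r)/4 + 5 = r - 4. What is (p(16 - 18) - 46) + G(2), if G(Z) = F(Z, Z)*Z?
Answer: -104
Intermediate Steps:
F(A, r) = -36 + 4*r (F(A, r) = -20 + 4*(r - 4) = -20 + 4*(-4 + r) = -20 + (-16 + 4*r) = -36 + 4*r)
G(Z) = Z*(-36 + 4*Z) (G(Z) = (-36 + 4*Z)*Z = Z*(-36 + 4*Z))
(p(16 - 18) - 46) + G(2) = ((16 - 18) - 46) + 4*2*(-9 + 2) = (-2 - 46) + 4*2*(-7) = -48 - 56 = -104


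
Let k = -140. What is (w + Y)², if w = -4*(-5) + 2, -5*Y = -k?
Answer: 36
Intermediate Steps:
Y = -28 (Y = -(-1)*(-140)/5 = -⅕*140 = -28)
w = 22 (w = 20 + 2 = 22)
(w + Y)² = (22 - 28)² = (-6)² = 36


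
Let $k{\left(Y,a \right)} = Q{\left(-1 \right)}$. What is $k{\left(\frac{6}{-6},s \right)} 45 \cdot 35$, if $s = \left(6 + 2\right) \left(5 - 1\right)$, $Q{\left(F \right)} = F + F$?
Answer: $-3150$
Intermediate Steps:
$Q{\left(F \right)} = 2 F$
$s = 32$ ($s = 8 \cdot 4 = 32$)
$k{\left(Y,a \right)} = -2$ ($k{\left(Y,a \right)} = 2 \left(-1\right) = -2$)
$k{\left(\frac{6}{-6},s \right)} 45 \cdot 35 = \left(-2\right) 45 \cdot 35 = \left(-90\right) 35 = -3150$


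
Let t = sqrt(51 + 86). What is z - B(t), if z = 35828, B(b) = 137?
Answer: 35691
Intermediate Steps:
t = sqrt(137) ≈ 11.705
z - B(t) = 35828 - 1*137 = 35828 - 137 = 35691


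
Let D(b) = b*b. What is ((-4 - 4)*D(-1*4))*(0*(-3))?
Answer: 0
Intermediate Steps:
D(b) = b²
((-4 - 4)*D(-1*4))*(0*(-3)) = ((-4 - 4)*(-1*4)²)*(0*(-3)) = -8*(-4)²*0 = -8*16*0 = -128*0 = 0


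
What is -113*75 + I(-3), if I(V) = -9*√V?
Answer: -8475 - 9*I*√3 ≈ -8475.0 - 15.588*I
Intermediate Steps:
-113*75 + I(-3) = -113*75 - 9*I*√3 = -8475 - 9*I*√3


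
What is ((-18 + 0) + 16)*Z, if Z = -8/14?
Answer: 8/7 ≈ 1.1429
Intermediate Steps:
Z = -4/7 (Z = -8*1/14 = -4/7 ≈ -0.57143)
((-18 + 0) + 16)*Z = ((-18 + 0) + 16)*(-4/7) = (-18 + 16)*(-4/7) = -2*(-4/7) = 8/7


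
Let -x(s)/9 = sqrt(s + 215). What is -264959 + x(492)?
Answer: -264959 - 9*sqrt(707) ≈ -2.6520e+5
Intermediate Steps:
x(s) = -9*sqrt(215 + s) (x(s) = -9*sqrt(s + 215) = -9*sqrt(215 + s))
-264959 + x(492) = -264959 - 9*sqrt(215 + 492) = -264959 - 9*sqrt(707)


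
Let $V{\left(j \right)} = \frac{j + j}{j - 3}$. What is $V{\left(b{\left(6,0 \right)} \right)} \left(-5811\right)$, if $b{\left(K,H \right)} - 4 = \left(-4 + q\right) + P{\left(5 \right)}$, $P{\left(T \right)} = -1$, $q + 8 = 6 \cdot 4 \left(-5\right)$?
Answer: $- \frac{249873}{22} \approx -11358.0$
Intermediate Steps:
$q = -128$ ($q = -8 + 6 \cdot 4 \left(-5\right) = -8 + 24 \left(-5\right) = -8 - 120 = -128$)
$b{\left(K,H \right)} = -129$ ($b{\left(K,H \right)} = 4 - 133 = -129$)
$V{\left(j \right)} = \frac{2 j}{-3 + j}$
$V{\left(b{\left(6,0 \right)} \right)} \left(-5811\right) = 2 \left(-129\right) \frac{1}{-3 - 129} \left(-5811\right) = 2 \left(-129\right) \frac{1}{-132} \left(-5811\right) = 2 \left(-129\right) \left(- \frac{1}{132}\right) \left(-5811\right) = \frac{43}{22} \left(-5811\right) = - \frac{249873}{22}$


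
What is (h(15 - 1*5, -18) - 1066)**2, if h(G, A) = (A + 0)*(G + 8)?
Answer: 1932100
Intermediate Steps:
h(G, A) = A*(8 + G)
(h(15 - 1*5, -18) - 1066)**2 = (-18*(8 + (15 - 1*5)) - 1066)**2 = (-18*(8 + (15 - 5)) - 1066)**2 = (-18*(8 + 10) - 1066)**2 = (-18*18 - 1066)**2 = (-324 - 1066)**2 = (-1390)**2 = 1932100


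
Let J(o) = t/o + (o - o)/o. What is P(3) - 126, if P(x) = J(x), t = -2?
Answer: -380/3 ≈ -126.67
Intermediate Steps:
J(o) = -2/o (J(o) = -2/o + (o - o)/o = -2/o + 0/o = -2/o + 0 = -2/o)
P(x) = -2/x
P(3) - 126 = -2/3 - 126 = -380/3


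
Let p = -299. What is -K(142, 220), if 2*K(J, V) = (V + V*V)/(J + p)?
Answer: 24310/157 ≈ 154.84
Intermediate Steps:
K(J, V) = (V + V²)/(2*(-299 + J)) (K(J, V) = ((V + V*V)/(J - 299))/2 = ((V + V²)/(-299 + J))/2 = (V + V²)/(2*(-299 + J)))
-K(142, 220) = -220*(1 + 220)/(2*(-299 + 142)) = -220*221/(2*(-157)) = -220*(-1)*221/(2*157) = -1*(-24310/157) = 24310/157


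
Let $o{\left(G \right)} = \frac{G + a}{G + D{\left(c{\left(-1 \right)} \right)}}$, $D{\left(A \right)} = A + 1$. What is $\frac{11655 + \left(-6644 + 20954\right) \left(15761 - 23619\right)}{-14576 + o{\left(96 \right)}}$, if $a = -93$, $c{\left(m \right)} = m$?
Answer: $\frac{1199320800}{155477} \approx 7713.8$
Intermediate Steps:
$D{\left(A \right)} = 1 + A$
$o{\left(G \right)} = \frac{-93 + G}{G}$ ($o{\left(G \right)} = \frac{G - 93}{G + \left(1 - 1\right)} = \frac{-93 + G}{G + 0} = \frac{-93 + G}{G}$)
$\frac{11655 + \left(-6644 + 20954\right) \left(15761 - 23619\right)}{-14576 + o{\left(96 \right)}} = \frac{11655 + \left(-6644 + 20954\right) \left(15761 - 23619\right)}{-14576 + \frac{-93 + 96}{96}} = \frac{11655 + 14310 \left(-7858\right)}{-14576 + \frac{1}{96} \cdot 3} = \frac{11655 - 112447980}{-14576 + \frac{1}{32}} = - \frac{112436325}{- \frac{466431}{32}} = \left(-112436325\right) \left(- \frac{32}{466431}\right) = \frac{1199320800}{155477}$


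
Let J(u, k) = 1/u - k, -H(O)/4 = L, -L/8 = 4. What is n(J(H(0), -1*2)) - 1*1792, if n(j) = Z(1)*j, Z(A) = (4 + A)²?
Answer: -222951/128 ≈ -1741.8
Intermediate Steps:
L = -32 (L = -8*4 = -32)
H(O) = 128 (H(O) = -4*(-32) = 128)
n(j) = 25*j (n(j) = (4 + 1)²*j = 5²*j = 25*j)
n(J(H(0), -1*2)) - 1*1792 = 25*(1/128 - (-1)*2) - 1*1792 = 25*(1/128 - 1*(-2)) - 1792 = 25*(1/128 + 2) - 1792 = 25*(257/128) - 1792 = 6425/128 - 1792 = -222951/128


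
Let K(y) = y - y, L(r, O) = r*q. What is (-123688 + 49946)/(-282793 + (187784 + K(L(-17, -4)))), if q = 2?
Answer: 73742/95009 ≈ 0.77616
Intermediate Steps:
L(r, O) = 2*r (L(r, O) = r*2 = 2*r)
K(y) = 0
(-123688 + 49946)/(-282793 + (187784 + K(L(-17, -4)))) = (-123688 + 49946)/(-282793 + (187784 + 0)) = -73742/(-282793 + 187784) = -73742/(-95009) = -73742*(-1/95009) = 73742/95009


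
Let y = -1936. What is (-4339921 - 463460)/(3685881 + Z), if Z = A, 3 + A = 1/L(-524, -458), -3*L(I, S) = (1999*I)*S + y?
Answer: -768127984515144/589423582953071 ≈ -1.3032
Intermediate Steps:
L(I, S) = 1936/3 - 1999*I*S/3 (L(I, S) = -((1999*I)*S - 1936)/3 = -(1999*I*S - 1936)/3 = -(-1936 + 1999*I*S)/3 = 1936/3 - 1999*I*S/3)
A = -479742073/159914024 (A = -3 + 1/(1936/3 - 1999/3*(-524)*(-458)) = -3 + 1/(1936/3 - 479744008/3) = -3 + 1/(-159914024) = -3 - 1/159914024 = -479742073/159914024 ≈ -3.0000)
Z = -479742073/159914024 ≈ -3.0000
(-4339921 - 463460)/(3685881 + Z) = (-4339921 - 463460)/(3685881 - 479742073/159914024) = -4803381/589423582953071/159914024 = -4803381*159914024/589423582953071 = -768127984515144/589423582953071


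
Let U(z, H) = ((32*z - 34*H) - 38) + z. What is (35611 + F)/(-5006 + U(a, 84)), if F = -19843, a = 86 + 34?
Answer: -3942/985 ≈ -4.0020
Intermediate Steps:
a = 120
U(z, H) = -38 - 34*H + 33*z (U(z, H) = ((-34*H + 32*z) - 38) + z = (-38 - 34*H + 32*z) + z = -38 - 34*H + 33*z)
(35611 + F)/(-5006 + U(a, 84)) = (35611 - 19843)/(-5006 + (-38 - 34*84 + 33*120)) = 15768/(-5006 + (-38 - 2856 + 3960)) = 15768/(-5006 + 1066) = 15768/(-3940) = 15768*(-1/3940) = -3942/985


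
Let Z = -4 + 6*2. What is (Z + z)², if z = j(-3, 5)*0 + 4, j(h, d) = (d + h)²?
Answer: 144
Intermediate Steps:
z = 4 (z = (5 - 3)²*0 + 4 = 2²*0 + 4 = 4*0 + 4 = 0 + 4 = 4)
Z = 8 (Z = -4 + 12 = 8)
(Z + z)² = (8 + 4)² = 12² = 144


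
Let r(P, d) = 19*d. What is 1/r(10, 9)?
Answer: 1/171 ≈ 0.0058480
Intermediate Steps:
1/r(10, 9) = 1/(19*9) = 1/171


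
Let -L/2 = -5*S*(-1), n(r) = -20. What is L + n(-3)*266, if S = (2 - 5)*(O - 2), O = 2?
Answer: -5320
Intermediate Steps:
S = 0 (S = (2 - 5)*(2 - 2) = -3*0 = 0)
L = 0 (L = -2*(-5*0)*(-1) = -0*(-1) = -2*0 = 0)
L + n(-3)*266 = 0 - 20*266 = 0 - 5320 = -5320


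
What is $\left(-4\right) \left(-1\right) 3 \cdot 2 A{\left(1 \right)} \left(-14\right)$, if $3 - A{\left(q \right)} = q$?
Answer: $-672$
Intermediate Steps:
$A{\left(q \right)} = 3 - q$
$\left(-4\right) \left(-1\right) 3 \cdot 2 A{\left(1 \right)} \left(-14\right) = \left(-4\right) \left(-1\right) 3 \cdot 2 \left(3 - 1\right) \left(-14\right) = 4 \cdot 3 \cdot 2 \left(3 - 1\right) \left(-14\right) = 12 \cdot 2 \cdot 2 \left(-14\right) = 24 \cdot 2 \left(-14\right) = 48 \left(-14\right) = -672$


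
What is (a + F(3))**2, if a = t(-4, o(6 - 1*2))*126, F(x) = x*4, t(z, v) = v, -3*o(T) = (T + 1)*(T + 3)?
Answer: 2125764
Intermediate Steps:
o(T) = -(1 + T)*(3 + T)/3 (o(T) = -(T + 1)*(T + 3)/3 = -(1 + T)*(3 + T)/3)
F(x) = 4*x
a = -1470 (a = (-1 - 4*(6 - 1*2)/3 - (6 - 1*2)**2/3)*126 = (-1 - 4*(6 - 2)/3 - (6 - 2)**2/3)*126 = (-1 - 4/3*4 - 1/3*4**2)*126 = (-1 - 16/3 - 1/3*16)*126 = (-1 - 16/3 - 16/3)*126 = -35/3*126 = -1470)
(a + F(3))**2 = (-1470 + 4*3)**2 = (-1470 + 12)**2 = (-1458)**2 = 2125764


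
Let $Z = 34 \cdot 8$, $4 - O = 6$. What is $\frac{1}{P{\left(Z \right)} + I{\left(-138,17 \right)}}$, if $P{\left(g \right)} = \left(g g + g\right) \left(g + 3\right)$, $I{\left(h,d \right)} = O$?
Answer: $\frac{1}{20420398} \approx 4.8971 \cdot 10^{-8}$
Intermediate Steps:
$O = -2$ ($O = 4 - 6 = -2$)
$I{\left(h,d \right)} = -2$
$Z = 272$
$P{\left(g \right)} = \left(3 + g\right) \left(g + g^{2}\right)$ ($P{\left(g \right)} = \left(g^{2} + g\right) \left(3 + g\right) = \left(g + g^{2}\right) \left(3 + g\right) = \left(3 + g\right) \left(g + g^{2}\right)$)
$\frac{1}{P{\left(Z \right)} + I{\left(-138,17 \right)}} = \frac{1}{272 \left(3 + 272^{2} + 4 \cdot 272\right) - 2} = \frac{1}{272 \left(3 + 73984 + 1088\right) - 2} = \frac{1}{272 \cdot 75075 - 2} = \frac{1}{20420400 - 2} = \frac{1}{20420398}$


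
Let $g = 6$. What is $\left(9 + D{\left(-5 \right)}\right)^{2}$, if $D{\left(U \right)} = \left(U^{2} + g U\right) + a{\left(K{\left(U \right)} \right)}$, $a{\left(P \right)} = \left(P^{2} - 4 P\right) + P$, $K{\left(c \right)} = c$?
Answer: $1936$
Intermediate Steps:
$a{\left(P \right)} = P^{2} - 3 P$
$D{\left(U \right)} = U^{2} + 6 U + U \left(-3 + U\right)$ ($D{\left(U \right)} = \left(U^{2} + 6 U\right) + U \left(-3 + U\right) = U^{2} + 6 U + U \left(-3 + U\right)$)
$\left(9 + D{\left(-5 \right)}\right)^{2} = \left(9 - 5 \left(3 + 2 \left(-5\right)\right)\right)^{2} = \left(9 - 5 \left(3 - 10\right)\right)^{2} = \left(9 - -35\right)^{2} = \left(9 + 35\right)^{2} = 44^{2} = 1936$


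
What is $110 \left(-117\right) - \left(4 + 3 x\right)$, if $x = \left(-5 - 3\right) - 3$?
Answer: $-12841$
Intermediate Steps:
$x = -11$ ($x = \left(-5 - 3\right) - 3 = -8 - 3 = -11$)
$110 \left(-117\right) - \left(4 + 3 x\right) = 110 \left(-117\right) - -29 = -12870 + \left(-4 + 33\right) = -12870 + 29 = -12841$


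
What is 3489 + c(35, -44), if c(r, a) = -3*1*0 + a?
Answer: 3445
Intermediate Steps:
c(r, a) = a (c(r, a) = -3*0 + a = 0 + a = a)
3489 + c(35, -44) = 3489 - 44 = 3445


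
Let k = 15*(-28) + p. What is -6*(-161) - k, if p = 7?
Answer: 1379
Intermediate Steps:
k = -413 (k = 15*(-28) + 7 = -420 + 7 = -413)
-6*(-161) - k = -6*(-161) - 1*(-413) = 966 + 413 = 1379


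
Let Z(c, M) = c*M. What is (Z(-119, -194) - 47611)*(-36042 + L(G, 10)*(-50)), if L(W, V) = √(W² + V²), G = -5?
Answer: 883930050 + 6131250*√5 ≈ 8.9764e+8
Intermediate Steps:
Z(c, M) = M*c
L(W, V) = √(V² + W²)
(Z(-119, -194) - 47611)*(-36042 + L(G, 10)*(-50)) = (-194*(-119) - 47611)*(-36042 + √(10² + (-5)²)*(-50)) = (23086 - 47611)*(-36042 + √(100 + 25)*(-50)) = -24525*(-36042 + √125*(-50)) = -24525*(-36042 + (5*√5)*(-50)) = -24525*(-36042 - 250*√5) = 883930050 + 6131250*√5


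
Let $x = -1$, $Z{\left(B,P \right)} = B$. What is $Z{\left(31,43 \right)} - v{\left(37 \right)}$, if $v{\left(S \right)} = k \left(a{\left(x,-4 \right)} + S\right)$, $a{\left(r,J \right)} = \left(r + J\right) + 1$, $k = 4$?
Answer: $-101$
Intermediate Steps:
$a{\left(r,J \right)} = 1 + J + r$ ($a{\left(r,J \right)} = \left(J + r\right) + 1 = 1 + J + r$)
$v{\left(S \right)} = -16 + 4 S$ ($v{\left(S \right)} = 4 \left(\left(1 - 4 - 1\right) + S\right) = 4 \left(-4 + S\right) = -16 + 4 S$)
$Z{\left(31,43 \right)} - v{\left(37 \right)} = 31 - \left(-16 + 4 \cdot 37\right) = 31 - \left(-16 + 148\right) = 31 - 132 = -101$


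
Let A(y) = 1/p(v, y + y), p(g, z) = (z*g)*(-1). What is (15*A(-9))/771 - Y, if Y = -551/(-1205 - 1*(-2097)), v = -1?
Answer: 1272233/2063196 ≈ 0.61663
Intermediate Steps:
p(g, z) = -g*z (p(g, z) = (g*z)*(-1) = -g*z)
A(y) = 1/(2*y) (A(y) = 1/(-1*(-1)*(y + y)) = 1/(-1*(-1)*2*y) = 1/(2*y))
Y = -551/892 (Y = -551/(-1205 + 2097) = -551/892 ≈ -0.61771)
(15*A(-9))/771 - Y = (15*((½)/(-9)))/771 - 1*(-551/892) = (15*((½)*(-⅑)))*(1/771) + 551/892 = (15*(-1/18))*(1/771) + 551/892 = -⅚*1/771 + 551/892 = -5/4626 + 551/892 = 1272233/2063196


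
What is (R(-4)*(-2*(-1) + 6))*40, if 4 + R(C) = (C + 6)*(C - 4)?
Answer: -6400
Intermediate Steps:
R(C) = -4 + (-4 + C)*(6 + C) (R(C) = -4 + (C + 6)*(C - 4) = -4 + (6 + C)*(-4 + C) = -4 + (-4 + C)*(6 + C))
(R(-4)*(-2*(-1) + 6))*40 = ((-28 + (-4)² + 2*(-4))*(-2*(-1) + 6))*40 = ((-28 + 16 - 8)*(2 + 6))*40 = -20*8*40 = -160*40 = -6400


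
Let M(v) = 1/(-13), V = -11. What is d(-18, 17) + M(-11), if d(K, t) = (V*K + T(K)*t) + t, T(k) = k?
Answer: -1184/13 ≈ -91.077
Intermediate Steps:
M(v) = -1/13
d(K, t) = t - 11*K + K*t (d(K, t) = (-11*K + K*t) + t = t - 11*K + K*t)
d(-18, 17) + M(-11) = (17 - 11*(-18) - 18*17) - 1/13 = (17 + 198 - 306) - 1/13 = -91 - 1/13 = -1184/13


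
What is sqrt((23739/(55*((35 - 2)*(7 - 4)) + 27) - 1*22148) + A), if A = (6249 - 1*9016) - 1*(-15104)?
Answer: I*sqrt(2039158014)/456 ≈ 99.029*I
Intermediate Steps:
A = 12337 (A = (6249 - 9016) + 15104 = -2767 + 15104 = 12337)
sqrt((23739/(55*((35 - 2)*(7 - 4)) + 27) - 1*22148) + A) = sqrt((23739/(55*((35 - 2)*(7 - 4)) + 27) - 1*22148) + 12337) = sqrt((23739/(55*(33*3) + 27) - 22148) + 12337) = sqrt((23739/(55*99 + 27) - 22148) + 12337) = sqrt((23739/(5445 + 27) - 22148) + 12337) = sqrt((23739/5472 - 22148) + 12337) = sqrt((23739*(1/5472) - 22148) + 12337) = sqrt((7913/1824 - 22148) + 12337) = sqrt(-40390039/1824 + 12337) = sqrt(-17887351/1824) = I*sqrt(2039158014)/456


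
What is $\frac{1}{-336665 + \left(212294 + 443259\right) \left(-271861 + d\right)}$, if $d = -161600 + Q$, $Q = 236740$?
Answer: $- \frac{1}{128961378378} \approx -7.7543 \cdot 10^{-12}$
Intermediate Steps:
$d = 75140$ ($d = -161600 + 236740 = 75140$)
$\frac{1}{-336665 + \left(212294 + 443259\right) \left(-271861 + d\right)} = \frac{1}{-336665 + \left(212294 + 443259\right) \left(-271861 + 75140\right)} = \frac{1}{-336665 + 655553 \left(-196721\right)} = \frac{1}{-336665 - 128961041713} = \frac{1}{-128961378378} = - \frac{1}{128961378378}$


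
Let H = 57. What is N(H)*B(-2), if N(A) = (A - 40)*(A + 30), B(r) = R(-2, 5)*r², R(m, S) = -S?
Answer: -29580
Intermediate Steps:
B(r) = -5*r² (B(r) = (-1*5)*r² = -5*r²)
N(A) = (-40 + A)*(30 + A)
N(H)*B(-2) = (-1200 + 57² - 10*57)*(-5*(-2)²) = (-1200 + 3249 - 570)*(-5*4) = 1479*(-20) = -29580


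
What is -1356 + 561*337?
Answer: 187701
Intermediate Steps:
-1356 + 561*337 = -1356 + 189057 = 187701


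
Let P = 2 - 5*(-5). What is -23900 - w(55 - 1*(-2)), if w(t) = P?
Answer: -23927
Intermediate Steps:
P = 27 (P = 2 + 25 = 27)
w(t) = 27
-23900 - w(55 - 1*(-2)) = -23900 - 1*27 = -23900 - 27 = -23927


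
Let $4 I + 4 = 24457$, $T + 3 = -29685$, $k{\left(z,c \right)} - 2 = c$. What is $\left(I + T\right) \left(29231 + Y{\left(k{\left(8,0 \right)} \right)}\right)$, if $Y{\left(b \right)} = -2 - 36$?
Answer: $- \frac{2752870707}{4} \approx -6.8822 \cdot 10^{8}$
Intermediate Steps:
$k{\left(z,c \right)} = 2 + c$
$T = -29688$ ($T = -3 - 29685 = -29688$)
$I = \frac{24453}{4}$ ($I = -1 + \frac{1}{4} \cdot 24457 = -1 + \frac{24457}{4} = \frac{24453}{4} \approx 6113.3$)
$Y{\left(b \right)} = -38$ ($Y{\left(b \right)} = -2 - 36 = -38$)
$\left(I + T\right) \left(29231 + Y{\left(k{\left(8,0 \right)} \right)}\right) = \left(\frac{24453}{4} - 29688\right) \left(29231 - 38\right) = \left(- \frac{94299}{4}\right) 29193 = - \frac{2752870707}{4}$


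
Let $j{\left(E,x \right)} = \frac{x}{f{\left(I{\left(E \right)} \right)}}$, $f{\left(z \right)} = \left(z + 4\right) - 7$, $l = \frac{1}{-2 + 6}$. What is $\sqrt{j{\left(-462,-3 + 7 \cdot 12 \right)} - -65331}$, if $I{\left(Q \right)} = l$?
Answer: $\frac{3 \sqrt{877943}}{11} \approx 255.54$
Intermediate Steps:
$l = \frac{1}{4} \approx 0.25$
$I{\left(Q \right)} = \frac{1}{4}$
$f{\left(z \right)} = -3 + z$ ($f{\left(z \right)} = \left(4 + z\right) - 7 = -3 + z$)
$j{\left(E,x \right)} = - \frac{4 x}{11}$ ($j{\left(E,x \right)} = \frac{x}{-3 + \frac{1}{4}} = \frac{x}{- \frac{11}{4}} = x \left(- \frac{4}{11}\right) = - \frac{4 x}{11}$)
$\sqrt{j{\left(-462,-3 + 7 \cdot 12 \right)} - -65331} = \sqrt{- \frac{4 \left(-3 + 7 \cdot 12\right)}{11} - -65331} = \sqrt{- \frac{4 \left(-3 + 84\right)}{11} + 65331} = \sqrt{\left(- \frac{4}{11}\right) 81 + 65331} = \sqrt{- \frac{324}{11} + 65331} = \sqrt{\frac{718317}{11}} = \frac{3 \sqrt{877943}}{11}$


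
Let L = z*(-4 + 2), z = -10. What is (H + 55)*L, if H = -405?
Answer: -7000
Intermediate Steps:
L = 20 (L = -10*(-4 + 2) = -10*(-2) = 20)
(H + 55)*L = (-405 + 55)*20 = -350*20 = -7000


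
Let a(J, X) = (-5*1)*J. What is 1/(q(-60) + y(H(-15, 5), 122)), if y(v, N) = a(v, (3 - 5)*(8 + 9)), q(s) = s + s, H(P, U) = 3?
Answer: -1/135 ≈ -0.0074074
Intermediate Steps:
q(s) = 2*s
a(J, X) = -5*J
y(v, N) = -5*v
1/(q(-60) + y(H(-15, 5), 122)) = 1/(2*(-60) - 5*3) = 1/(-120 - 15) = 1/(-135) = -1/135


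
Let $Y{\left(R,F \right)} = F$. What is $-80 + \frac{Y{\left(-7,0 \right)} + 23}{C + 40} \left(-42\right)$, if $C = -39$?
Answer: $-1046$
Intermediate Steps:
$-80 + \frac{Y{\left(-7,0 \right)} + 23}{C + 40} \left(-42\right) = -80 + \frac{0 + 23}{-39 + 40} \left(-42\right) = -80 + \frac{23}{1} \left(-42\right) = -80 + 23 \cdot 1 \left(-42\right) = -80 + 23 \left(-42\right) = -80 - 966 = -1046$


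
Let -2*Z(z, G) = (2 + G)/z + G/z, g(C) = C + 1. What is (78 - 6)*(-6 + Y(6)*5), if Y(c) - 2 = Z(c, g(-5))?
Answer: 468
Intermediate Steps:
g(C) = 1 + C
Z(z, G) = -G/(2*z) - (2 + G)/(2*z) (Z(z, G) = -((2 + G)/z + G/z)/2 = -(G/z + (2 + G)/z)/2 = -G/(2*z) - (2 + G)/(2*z))
Y(c) = 2 + 3/c (Y(c) = 2 + (-1 - (1 - 5))/c = 2 + (-1 - 1*(-4))/c = 2 + (-1 + 4)/c = 2 + 3/c)
(78 - 6)*(-6 + Y(6)*5) = (78 - 6)*(-6 + (2 + 3/6)*5) = 72*(-6 + (2 + 3*(⅙))*5) = 72*(-6 + (2 + ½)*5) = 72*(-6 + (5/2)*5) = 72*(-6 + 25/2) = 72*(13/2) = 468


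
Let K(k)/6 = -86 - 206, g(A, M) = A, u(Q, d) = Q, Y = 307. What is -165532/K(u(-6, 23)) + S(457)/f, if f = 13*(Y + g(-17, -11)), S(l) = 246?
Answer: 78060829/825630 ≈ 94.547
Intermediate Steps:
K(k) = -1752 (K(k) = 6*(-86 - 206) = 6*(-292) = -1752)
f = 3770 (f = 13*(307 - 17) = 13*290 = 3770)
-165532/K(u(-6, 23)) + S(457)/f = -165532/(-1752) + 246/3770 = -165532*(-1/1752) + 246*(1/3770) = 41383/438 + 123/1885 = 78060829/825630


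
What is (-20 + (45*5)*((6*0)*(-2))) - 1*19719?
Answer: -19739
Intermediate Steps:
(-20 + (45*5)*((6*0)*(-2))) - 1*19719 = (-20 + 225*(0*(-2))) - 19719 = (-20 + 225*0) - 19719 = (-20 + 0) - 19719 = -20 - 19719 = -19739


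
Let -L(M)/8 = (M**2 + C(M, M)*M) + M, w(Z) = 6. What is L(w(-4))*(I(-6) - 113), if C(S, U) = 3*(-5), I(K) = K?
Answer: -45696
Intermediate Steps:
C(S, U) = -15
L(M) = -8*M**2 + 112*M (L(M) = -8*((M**2 - 15*M) + M) = -8*(M**2 - 14*M) = -8*M**2 + 112*M)
L(w(-4))*(I(-6) - 113) = (8*6*(14 - 1*6))*(-6 - 113) = (8*6*(14 - 6))*(-119) = (8*6*8)*(-119) = 384*(-119) = -45696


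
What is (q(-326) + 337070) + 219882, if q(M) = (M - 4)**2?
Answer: 665852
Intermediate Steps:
q(M) = (-4 + M)**2
(q(-326) + 337070) + 219882 = ((-4 - 326)**2 + 337070) + 219882 = ((-330)**2 + 337070) + 219882 = (108900 + 337070) + 219882 = 445970 + 219882 = 665852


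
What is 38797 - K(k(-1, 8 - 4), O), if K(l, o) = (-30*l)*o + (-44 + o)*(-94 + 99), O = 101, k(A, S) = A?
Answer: 35482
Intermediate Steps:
K(l, o) = -220 + 5*o - 30*l*o (K(l, o) = -30*l*o + (-44 + o)*5 = -30*l*o + (-220 + 5*o) = -220 + 5*o - 30*l*o)
38797 - K(k(-1, 8 - 4), O) = 38797 - (-220 + 5*101 - 30*(-1)*101) = 38797 - (-220 + 505 + 3030) = 38797 - 1*3315 = 38797 - 3315 = 35482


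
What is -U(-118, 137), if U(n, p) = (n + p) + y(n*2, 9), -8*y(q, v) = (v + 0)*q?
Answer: -569/2 ≈ -284.50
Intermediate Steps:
y(q, v) = -q*v/8 (y(q, v) = -(v + 0)*q/8 = -v*q/8 = -q*v/8)
U(n, p) = p - 5*n/4 (U(n, p) = (n + p) - 1/8*n*2*9 = (n + p) - 1/8*2*n*9 = (n + p) - 9*n/4 = p - 5*n/4)
-U(-118, 137) = -(137 - 5/4*(-118)) = -(137 + 295/2) = -1*569/2 = -569/2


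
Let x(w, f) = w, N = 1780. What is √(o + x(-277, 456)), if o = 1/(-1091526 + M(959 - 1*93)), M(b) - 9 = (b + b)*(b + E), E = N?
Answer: I*√3376508043387570/3491355 ≈ 16.643*I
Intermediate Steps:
E = 1780
M(b) = 9 + 2*b*(1780 + b) (M(b) = 9 + (b + b)*(b + 1780) = 9 + (2*b)*(1780 + b) = 9 + 2*b*(1780 + b))
o = 1/3491355 (o = 1/(-1091526 + (9 + 2*(959 - 1*93)² + 3560*(959 - 1*93))) = 1/(-1091526 + (9 + 2*(959 - 93)² + 3560*(959 - 93))) = 1/(-1091526 + (9 + 2*866² + 3560*866)) = 1/(-1091526 + (9 + 2*749956 + 3082960)) = 1/(-1091526 + (9 + 1499912 + 3082960)) = 1/(-1091526 + 4582881) = 1/3491355 ≈ 2.8642e-7)
√(o + x(-277, 456)) = √(1/3491355 - 277) = √(-967105334/3491355) = I*√3376508043387570/3491355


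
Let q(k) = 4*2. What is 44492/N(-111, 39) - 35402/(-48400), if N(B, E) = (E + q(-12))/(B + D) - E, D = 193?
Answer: -88234148949/76254200 ≈ -1157.1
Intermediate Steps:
q(k) = 8
N(B, E) = -E + (8 + E)/(193 + B) (N(B, E) = (E + 8)/(B + 193) - E = (8 + E)/(193 + B) - E = -E + (8 + E)/(193 + B))
44492/N(-111, 39) - 35402/(-48400) = 44492/(((8 - 192*39 - 1*(-111)*39)/(193 - 111))) - 35402/(-48400) = 44492/(((8 - 7488 + 4329)/82)) - 35402*(-1/48400) = 44492/(((1/82)*(-3151))) + 17701/24200 = 44492/(-3151/82) + 17701/24200 = 44492*(-82/3151) + 17701/24200 = -3648344/3151 + 17701/24200 = -88234148949/76254200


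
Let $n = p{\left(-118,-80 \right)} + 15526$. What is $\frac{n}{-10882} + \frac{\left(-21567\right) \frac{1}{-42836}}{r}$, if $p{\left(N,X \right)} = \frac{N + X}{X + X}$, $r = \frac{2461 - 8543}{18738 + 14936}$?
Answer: $- \frac{119483102757911}{28350717028640} \approx -4.2145$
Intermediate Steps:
$r = - \frac{3041}{16837}$ ($r = - \frac{6082}{33674} = \left(-6082\right) \frac{1}{33674} = - \frac{3041}{16837} \approx -0.18061$)
$p{\left(N,X \right)} = \frac{N + X}{2 X}$
$n = \frac{1242179}{80}$ ($n = \frac{-118 - 80}{2 \left(-80\right)} + 15526 = \frac{1}{2} \left(- \frac{1}{80}\right) \left(-198\right) + 15526 = \frac{99}{80} + 15526 = \frac{1242179}{80} \approx 15527.0$)
$\frac{n}{-10882} + \frac{\left(-21567\right) \frac{1}{-42836}}{r} = \frac{1242179}{80 \left(-10882\right)} + \frac{\left(-21567\right) \frac{1}{-42836}}{- \frac{3041}{16837}} = \frac{1242179}{80} \left(- \frac{1}{10882}\right) + \left(-21567\right) \left(- \frac{1}{42836}\right) \left(- \frac{16837}{3041}\right) = - \frac{1242179}{870560} + \frac{21567}{42836} \left(- \frac{16837}{3041}\right) = - \frac{1242179}{870560} - \frac{363123579}{130264276} = - \frac{119483102757911}{28350717028640}$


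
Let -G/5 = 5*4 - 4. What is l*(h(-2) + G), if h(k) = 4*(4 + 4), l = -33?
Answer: 1584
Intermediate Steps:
G = -80 (G = -5*(5*4 - 4) = -5*(20 - 4) = -5*16 = -80)
h(k) = 32 (h(k) = 4*8 = 32)
l*(h(-2) + G) = -33*(32 - 80) = -33*(-48) = 1584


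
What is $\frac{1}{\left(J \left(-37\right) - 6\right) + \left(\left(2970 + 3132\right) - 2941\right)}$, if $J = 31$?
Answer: $\frac{1}{2008} \approx 0.00049801$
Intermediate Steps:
$\frac{1}{\left(J \left(-37\right) - 6\right) + \left(\left(2970 + 3132\right) - 2941\right)} = \frac{1}{\left(31 \left(-37\right) - 6\right) + \left(\left(2970 + 3132\right) - 2941\right)} = \frac{1}{\left(-1147 - 6\right) + \left(6102 - 2941\right)} = \frac{1}{-1153 + 3161} = \frac{1}{2008}$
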